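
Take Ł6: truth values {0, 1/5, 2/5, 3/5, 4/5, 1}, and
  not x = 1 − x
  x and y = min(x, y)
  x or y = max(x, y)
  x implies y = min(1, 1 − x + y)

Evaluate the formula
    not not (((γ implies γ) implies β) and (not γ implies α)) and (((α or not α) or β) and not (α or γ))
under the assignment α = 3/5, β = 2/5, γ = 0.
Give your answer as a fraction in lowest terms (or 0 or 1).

2/5

γ implies γ = 0 implies 0 = 1
(γ implies γ) implies β = 1 implies 2/5 = 2/5
not γ = not 0 = 1
not γ implies α = 1 implies 3/5 = 3/5
((γ implies γ) implies β) and (not γ implies α) = 2/5 and 3/5 = 2/5
not (((γ implies γ) implies β) and (not γ implies α)) = not 2/5 = 3/5
not not (((γ implies γ) implies β) and (not γ implies α)) = not 3/5 = 2/5
not α = not 3/5 = 2/5
α or not α = 3/5 or 2/5 = 3/5
(α or not α) or β = 3/5 or 2/5 = 3/5
α or γ = 3/5 or 0 = 3/5
not (α or γ) = not 3/5 = 2/5
((α or not α) or β) and not (α or γ) = 3/5 and 2/5 = 2/5
not not (((γ implies γ) implies β) and (not γ implies α)) and (((α or not α) or β) and not (α or γ)) = 2/5 and 2/5 = 2/5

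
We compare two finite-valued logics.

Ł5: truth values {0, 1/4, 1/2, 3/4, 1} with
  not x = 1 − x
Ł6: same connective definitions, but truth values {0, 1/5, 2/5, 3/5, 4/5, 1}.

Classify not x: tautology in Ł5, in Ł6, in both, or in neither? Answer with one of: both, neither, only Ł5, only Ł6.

neither

In Ł5: at x = 1/4 the value is 3/4 — not a tautology.
In Ł6: at x = 1/5 the value is 4/5 — not a tautology.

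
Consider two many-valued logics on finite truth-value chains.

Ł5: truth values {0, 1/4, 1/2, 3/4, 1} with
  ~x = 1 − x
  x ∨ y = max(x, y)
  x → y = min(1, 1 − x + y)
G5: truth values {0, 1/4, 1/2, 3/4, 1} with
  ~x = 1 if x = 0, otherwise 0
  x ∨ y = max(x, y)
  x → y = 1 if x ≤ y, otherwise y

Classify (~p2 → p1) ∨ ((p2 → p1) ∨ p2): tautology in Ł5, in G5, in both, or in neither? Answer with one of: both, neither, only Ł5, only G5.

In Ł5: at p1 = 0, p2 = 1/4 the value is 3/4 — not a tautology.
In G5: every assignment gives 1 — tautology.

only G5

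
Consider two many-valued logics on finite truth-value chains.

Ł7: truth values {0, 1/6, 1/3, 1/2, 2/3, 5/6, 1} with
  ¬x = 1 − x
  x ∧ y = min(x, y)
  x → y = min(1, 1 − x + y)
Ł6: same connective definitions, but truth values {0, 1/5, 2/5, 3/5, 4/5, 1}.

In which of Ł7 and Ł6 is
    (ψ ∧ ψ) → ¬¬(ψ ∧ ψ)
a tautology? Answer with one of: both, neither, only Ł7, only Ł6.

both

In Ł7: every assignment gives 1 — tautology.
In Ł6: every assignment gives 1 — tautology.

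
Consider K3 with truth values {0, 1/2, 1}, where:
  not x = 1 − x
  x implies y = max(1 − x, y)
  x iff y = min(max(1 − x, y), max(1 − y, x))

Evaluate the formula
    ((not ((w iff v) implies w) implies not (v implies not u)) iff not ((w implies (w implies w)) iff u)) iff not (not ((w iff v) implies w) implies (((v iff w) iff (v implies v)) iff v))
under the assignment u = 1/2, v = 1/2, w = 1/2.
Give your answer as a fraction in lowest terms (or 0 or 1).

w iff v = 1/2 iff 1/2 = 1/2
(w iff v) implies w = 1/2 implies 1/2 = 1/2
not ((w iff v) implies w) = not 1/2 = 1/2
not u = not 1/2 = 1/2
v implies not u = 1/2 implies 1/2 = 1/2
not (v implies not u) = not 1/2 = 1/2
not ((w iff v) implies w) implies not (v implies not u) = 1/2 implies 1/2 = 1/2
w implies w = 1/2 implies 1/2 = 1/2
w implies (w implies w) = 1/2 implies 1/2 = 1/2
(w implies (w implies w)) iff u = 1/2 iff 1/2 = 1/2
not ((w implies (w implies w)) iff u) = not 1/2 = 1/2
(not ((w iff v) implies w) implies not (v implies not u)) iff not ((w implies (w implies w)) iff u) = 1/2 iff 1/2 = 1/2
w iff v = 1/2 iff 1/2 = 1/2
(w iff v) implies w = 1/2 implies 1/2 = 1/2
not ((w iff v) implies w) = not 1/2 = 1/2
v iff w = 1/2 iff 1/2 = 1/2
v implies v = 1/2 implies 1/2 = 1/2
(v iff w) iff (v implies v) = 1/2 iff 1/2 = 1/2
((v iff w) iff (v implies v)) iff v = 1/2 iff 1/2 = 1/2
not ((w iff v) implies w) implies (((v iff w) iff (v implies v)) iff v) = 1/2 implies 1/2 = 1/2
not (not ((w iff v) implies w) implies (((v iff w) iff (v implies v)) iff v)) = not 1/2 = 1/2
((not ((w iff v) implies w) implies not (v implies not u)) iff not ((w implies (w implies w)) iff u)) iff not (not ((w iff v) implies w) implies (((v iff w) iff (v implies v)) iff v)) = 1/2 iff 1/2 = 1/2

1/2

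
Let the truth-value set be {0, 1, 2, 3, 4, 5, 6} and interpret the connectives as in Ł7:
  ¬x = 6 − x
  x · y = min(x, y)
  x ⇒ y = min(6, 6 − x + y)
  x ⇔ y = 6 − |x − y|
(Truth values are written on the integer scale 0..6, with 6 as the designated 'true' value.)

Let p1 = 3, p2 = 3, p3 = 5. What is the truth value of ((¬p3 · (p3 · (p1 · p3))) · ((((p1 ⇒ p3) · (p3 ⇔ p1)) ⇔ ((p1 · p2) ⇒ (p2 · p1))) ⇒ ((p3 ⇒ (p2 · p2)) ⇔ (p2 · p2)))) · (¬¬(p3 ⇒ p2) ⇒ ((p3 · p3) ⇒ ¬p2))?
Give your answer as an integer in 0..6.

¬p3 = ¬5 = 1
p1 · p3 = 3 · 5 = 3
p3 · (p1 · p3) = 5 · 3 = 3
¬p3 · (p3 · (p1 · p3)) = 1 · 3 = 1
p1 ⇒ p3 = 3 ⇒ 5 = 6
p3 ⇔ p1 = 5 ⇔ 3 = 4
(p1 ⇒ p3) · (p3 ⇔ p1) = 6 · 4 = 4
p1 · p2 = 3 · 3 = 3
p2 · p1 = 3 · 3 = 3
(p1 · p2) ⇒ (p2 · p1) = 3 ⇒ 3 = 6
((p1 ⇒ p3) · (p3 ⇔ p1)) ⇔ ((p1 · p2) ⇒ (p2 · p1)) = 4 ⇔ 6 = 4
p2 · p2 = 3 · 3 = 3
p3 ⇒ (p2 · p2) = 5 ⇒ 3 = 4
p2 · p2 = 3 · 3 = 3
(p3 ⇒ (p2 · p2)) ⇔ (p2 · p2) = 4 ⇔ 3 = 5
(((p1 ⇒ p3) · (p3 ⇔ p1)) ⇔ ((p1 · p2) ⇒ (p2 · p1))) ⇒ ((p3 ⇒ (p2 · p2)) ⇔ (p2 · p2)) = 4 ⇒ 5 = 6
(¬p3 · (p3 · (p1 · p3))) · ((((p1 ⇒ p3) · (p3 ⇔ p1)) ⇔ ((p1 · p2) ⇒ (p2 · p1))) ⇒ ((p3 ⇒ (p2 · p2)) ⇔ (p2 · p2))) = 1 · 6 = 1
p3 ⇒ p2 = 5 ⇒ 3 = 4
¬(p3 ⇒ p2) = ¬4 = 2
¬¬(p3 ⇒ p2) = ¬2 = 4
p3 · p3 = 5 · 5 = 5
¬p2 = ¬3 = 3
(p3 · p3) ⇒ ¬p2 = 5 ⇒ 3 = 4
¬¬(p3 ⇒ p2) ⇒ ((p3 · p3) ⇒ ¬p2) = 4 ⇒ 4 = 6
((¬p3 · (p3 · (p1 · p3))) · ((((p1 ⇒ p3) · (p3 ⇔ p1)) ⇔ ((p1 · p2) ⇒ (p2 · p1))) ⇒ ((p3 ⇒ (p2 · p2)) ⇔ (p2 · p2)))) · (¬¬(p3 ⇒ p2) ⇒ ((p3 · p3) ⇒ ¬p2)) = 1 · 6 = 1

1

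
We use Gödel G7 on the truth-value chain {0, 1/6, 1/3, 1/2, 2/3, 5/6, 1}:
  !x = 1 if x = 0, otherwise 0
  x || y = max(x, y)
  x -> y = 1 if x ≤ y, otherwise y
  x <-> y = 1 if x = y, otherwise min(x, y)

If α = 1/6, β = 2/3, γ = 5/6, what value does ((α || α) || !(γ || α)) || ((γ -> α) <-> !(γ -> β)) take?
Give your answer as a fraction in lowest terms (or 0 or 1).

α || α = 1/6 || 1/6 = 1/6
γ || α = 5/6 || 1/6 = 5/6
!(γ || α) = !5/6 = 0
(α || α) || !(γ || α) = 1/6 || 0 = 1/6
γ -> α = 5/6 -> 1/6 = 1/6
γ -> β = 5/6 -> 2/3 = 2/3
!(γ -> β) = !2/3 = 0
(γ -> α) <-> !(γ -> β) = 1/6 <-> 0 = 0
((α || α) || !(γ || α)) || ((γ -> α) <-> !(γ -> β)) = 1/6 || 0 = 1/6

1/6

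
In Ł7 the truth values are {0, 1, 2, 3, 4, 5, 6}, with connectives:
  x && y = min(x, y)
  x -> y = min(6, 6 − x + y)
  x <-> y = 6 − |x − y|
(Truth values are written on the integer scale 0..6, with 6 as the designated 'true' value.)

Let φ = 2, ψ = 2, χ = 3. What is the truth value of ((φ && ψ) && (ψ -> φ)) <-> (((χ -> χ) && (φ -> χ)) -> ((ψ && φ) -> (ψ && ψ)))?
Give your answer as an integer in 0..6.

2

φ && ψ = 2 && 2 = 2
ψ -> φ = 2 -> 2 = 6
(φ && ψ) && (ψ -> φ) = 2 && 6 = 2
χ -> χ = 3 -> 3 = 6
φ -> χ = 2 -> 3 = 6
(χ -> χ) && (φ -> χ) = 6 && 6 = 6
ψ && φ = 2 && 2 = 2
ψ && ψ = 2 && 2 = 2
(ψ && φ) -> (ψ && ψ) = 2 -> 2 = 6
((χ -> χ) && (φ -> χ)) -> ((ψ && φ) -> (ψ && ψ)) = 6 -> 6 = 6
((φ && ψ) && (ψ -> φ)) <-> (((χ -> χ) && (φ -> χ)) -> ((ψ && φ) -> (ψ && ψ))) = 2 <-> 6 = 2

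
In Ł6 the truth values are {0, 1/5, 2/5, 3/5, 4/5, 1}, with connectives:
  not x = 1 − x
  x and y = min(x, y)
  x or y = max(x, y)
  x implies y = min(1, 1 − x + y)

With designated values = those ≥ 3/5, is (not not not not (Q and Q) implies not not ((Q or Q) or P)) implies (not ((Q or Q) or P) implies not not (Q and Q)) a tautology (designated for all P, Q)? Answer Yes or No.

Counterexample: take P = 0, Q = 0.
Q and Q = 0 and 0 = 0
not (Q and Q) = not 0 = 1
not not (Q and Q) = not 1 = 0
not not not (Q and Q) = not 0 = 1
not not not not (Q and Q) = not 1 = 0
Q or Q = 0 or 0 = 0
(Q or Q) or P = 0 or 0 = 0
not ((Q or Q) or P) = not 0 = 1
not not ((Q or Q) or P) = not 1 = 0
not not not not (Q and Q) implies not not ((Q or Q) or P) = 0 implies 0 = 1
Q or Q = 0 or 0 = 0
(Q or Q) or P = 0 or 0 = 0
not ((Q or Q) or P) = not 0 = 1
Q and Q = 0 and 0 = 0
not (Q and Q) = not 0 = 1
not not (Q and Q) = not 1 = 0
not ((Q or Q) or P) implies not not (Q and Q) = 1 implies 0 = 0
(not not not not (Q and Q) implies not not ((Q or Q) or P)) implies (not ((Q or Q) or P) implies not not (Q and Q)) = 1 implies 0 = 0
This gives 0, which is below 3/5.

No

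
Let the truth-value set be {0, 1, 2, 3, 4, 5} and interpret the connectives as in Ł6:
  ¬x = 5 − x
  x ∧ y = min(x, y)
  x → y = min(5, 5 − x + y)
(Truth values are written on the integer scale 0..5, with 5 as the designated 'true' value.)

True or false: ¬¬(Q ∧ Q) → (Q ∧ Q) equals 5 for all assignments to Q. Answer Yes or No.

Yes

Q = 0 ↦ 5
Q = 1 ↦ 5
Q = 2 ↦ 5
Q = 3 ↦ 5
Q = 4 ↦ 5
Q = 5 ↦ 5
Every assignment gives a value ≥ 5.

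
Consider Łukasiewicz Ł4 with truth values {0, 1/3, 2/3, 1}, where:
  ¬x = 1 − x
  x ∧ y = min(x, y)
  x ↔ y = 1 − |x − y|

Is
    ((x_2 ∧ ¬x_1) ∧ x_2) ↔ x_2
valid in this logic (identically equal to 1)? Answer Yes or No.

Counterexample: take x_1 = 1/3, x_2 = 1.
¬x_1 = ¬1/3 = 2/3
x_2 ∧ ¬x_1 = 1 ∧ 2/3 = 2/3
(x_2 ∧ ¬x_1) ∧ x_2 = 2/3 ∧ 1 = 2/3
((x_2 ∧ ¬x_1) ∧ x_2) ↔ x_2 = 2/3 ↔ 1 = 2/3
This gives 2/3 ≠ 1.

No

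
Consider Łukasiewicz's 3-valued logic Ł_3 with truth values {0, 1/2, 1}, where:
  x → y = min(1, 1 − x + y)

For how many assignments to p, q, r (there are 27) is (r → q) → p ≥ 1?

13

value 1: 13 assignments (counts)
value 1/2: 8 assignments
value 0: 6 assignments
So 13 of the 27 assignments meet the threshold.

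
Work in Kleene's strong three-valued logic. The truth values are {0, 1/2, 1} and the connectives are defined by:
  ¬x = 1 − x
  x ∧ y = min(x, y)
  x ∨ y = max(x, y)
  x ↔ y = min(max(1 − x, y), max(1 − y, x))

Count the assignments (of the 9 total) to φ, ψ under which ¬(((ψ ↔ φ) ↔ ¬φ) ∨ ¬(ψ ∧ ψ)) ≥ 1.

2

φ = 0, ψ = 0 ↦ 0  <
φ = 0, ψ = 1/2 ↦ 1/2  <
φ = 0, ψ = 1 ↦ 1  ≥
φ = 1/2, ψ = 0 ↦ 0  <
φ = 1/2, ψ = 1/2 ↦ 1/2  <
φ = 1/2, ψ = 1 ↦ 1/2  <
φ = 1, ψ = 0 ↦ 0  <
φ = 1, ψ = 1/2 ↦ 1/2  <
φ = 1, ψ = 1 ↦ 1  ≥
So 2 of the 9 assignments meet the threshold.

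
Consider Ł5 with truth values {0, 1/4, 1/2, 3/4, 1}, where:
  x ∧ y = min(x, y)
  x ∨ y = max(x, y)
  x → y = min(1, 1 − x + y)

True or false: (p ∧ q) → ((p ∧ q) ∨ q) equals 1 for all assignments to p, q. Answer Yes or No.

At p = 3/4, q = 0, for instance:
p ∧ q = 3/4 ∧ 0 = 0
(p ∧ q) ∨ q = 0 ∨ 0 = 0
(p ∧ q) → ((p ∧ q) ∨ q) = 0 → 0 = 1
and checking the remaining 24 assignments likewise gives ≥ 1 in every case.

Yes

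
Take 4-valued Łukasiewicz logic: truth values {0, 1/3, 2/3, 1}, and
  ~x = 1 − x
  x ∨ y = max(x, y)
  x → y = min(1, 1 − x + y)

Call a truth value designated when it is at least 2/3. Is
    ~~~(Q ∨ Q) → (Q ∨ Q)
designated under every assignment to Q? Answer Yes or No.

No

Counterexample: take Q = 0.
Q ∨ Q = 0 ∨ 0 = 0
~(Q ∨ Q) = ~0 = 1
~~(Q ∨ Q) = ~1 = 0
~~~(Q ∨ Q) = ~0 = 1
~~~(Q ∨ Q) → (Q ∨ Q) = 1 → 0 = 0
This gives 0, which is below 2/3.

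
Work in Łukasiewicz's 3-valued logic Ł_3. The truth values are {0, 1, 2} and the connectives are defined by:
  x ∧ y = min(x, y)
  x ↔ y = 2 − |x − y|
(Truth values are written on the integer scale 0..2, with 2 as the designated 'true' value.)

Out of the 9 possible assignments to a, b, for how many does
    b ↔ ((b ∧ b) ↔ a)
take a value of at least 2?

4

a = 0, b = 0 ↦ 0  <
a = 0, b = 1 ↦ 2  ≥
a = 0, b = 2 ↦ 0  <
a = 1, b = 0 ↦ 1  <
a = 1, b = 1 ↦ 1  <
a = 1, b = 2 ↦ 1  <
a = 2, b = 0 ↦ 2  ≥
a = 2, b = 1 ↦ 2  ≥
a = 2, b = 2 ↦ 2  ≥
So 4 of the 9 assignments meet the threshold.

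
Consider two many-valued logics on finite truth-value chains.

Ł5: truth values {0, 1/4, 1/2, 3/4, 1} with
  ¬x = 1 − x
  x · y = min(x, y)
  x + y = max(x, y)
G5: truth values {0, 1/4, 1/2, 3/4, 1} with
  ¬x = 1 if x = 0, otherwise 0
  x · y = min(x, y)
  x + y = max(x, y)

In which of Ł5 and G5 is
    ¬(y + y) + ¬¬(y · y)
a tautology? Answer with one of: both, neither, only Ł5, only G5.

only G5

In Ł5: at y = 1/4 the value is 3/4 — not a tautology.
In G5: every assignment gives 1 — tautology.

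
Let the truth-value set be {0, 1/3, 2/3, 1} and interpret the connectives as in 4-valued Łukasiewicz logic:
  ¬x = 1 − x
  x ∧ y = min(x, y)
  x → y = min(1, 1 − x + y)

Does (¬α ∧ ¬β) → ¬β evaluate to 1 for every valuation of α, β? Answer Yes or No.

α = 0, β = 0 ↦ 1
α = 0, β = 1/3 ↦ 1
α = 0, β = 2/3 ↦ 1
α = 0, β = 1 ↦ 1
α = 1/3, β = 0 ↦ 1
α = 1/3, β = 1/3 ↦ 1
α = 1/3, β = 2/3 ↦ 1
α = 1/3, β = 1 ↦ 1
α = 2/3, β = 0 ↦ 1
α = 2/3, β = 1/3 ↦ 1
α = 2/3, β = 2/3 ↦ 1
α = 2/3, β = 1 ↦ 1
α = 1, β = 0 ↦ 1
α = 1, β = 1/3 ↦ 1
α = 1, β = 2/3 ↦ 1
α = 1, β = 1 ↦ 1
Every assignment gives a value ≥ 1.

Yes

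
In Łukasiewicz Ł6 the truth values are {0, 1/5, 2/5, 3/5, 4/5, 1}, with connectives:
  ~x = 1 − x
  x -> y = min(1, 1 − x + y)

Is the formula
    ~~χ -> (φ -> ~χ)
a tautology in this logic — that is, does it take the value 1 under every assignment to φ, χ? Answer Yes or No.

No

Counterexample: take φ = 1/5, χ = 1.
~χ = ~1 = 0
~~χ = ~0 = 1
~χ = ~1 = 0
φ -> ~χ = 1/5 -> 0 = 4/5
~~χ -> (φ -> ~χ) = 1 -> 4/5 = 4/5
This gives 4/5 ≠ 1.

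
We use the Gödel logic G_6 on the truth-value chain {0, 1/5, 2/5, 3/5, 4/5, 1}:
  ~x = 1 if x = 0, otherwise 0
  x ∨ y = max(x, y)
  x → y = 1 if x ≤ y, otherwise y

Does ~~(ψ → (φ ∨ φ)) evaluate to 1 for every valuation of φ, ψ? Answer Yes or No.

Counterexample: take φ = 0, ψ = 1/5.
φ ∨ φ = 0 ∨ 0 = 0
ψ → (φ ∨ φ) = 1/5 → 0 = 0
~(ψ → (φ ∨ φ)) = ~0 = 1
~~(ψ → (φ ∨ φ)) = ~1 = 0
This gives 0 ≠ 1.

No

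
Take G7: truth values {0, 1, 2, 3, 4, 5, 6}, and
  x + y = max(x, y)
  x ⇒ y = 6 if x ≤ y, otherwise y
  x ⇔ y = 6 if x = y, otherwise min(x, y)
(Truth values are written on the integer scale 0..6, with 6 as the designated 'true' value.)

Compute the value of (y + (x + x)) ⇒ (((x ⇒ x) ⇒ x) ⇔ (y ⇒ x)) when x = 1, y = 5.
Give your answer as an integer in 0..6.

6

x + x = 1 + 1 = 1
y + (x + x) = 5 + 1 = 5
x ⇒ x = 1 ⇒ 1 = 6
(x ⇒ x) ⇒ x = 6 ⇒ 1 = 1
y ⇒ x = 5 ⇒ 1 = 1
((x ⇒ x) ⇒ x) ⇔ (y ⇒ x) = 1 ⇔ 1 = 6
(y + (x + x)) ⇒ (((x ⇒ x) ⇒ x) ⇔ (y ⇒ x)) = 5 ⇒ 6 = 6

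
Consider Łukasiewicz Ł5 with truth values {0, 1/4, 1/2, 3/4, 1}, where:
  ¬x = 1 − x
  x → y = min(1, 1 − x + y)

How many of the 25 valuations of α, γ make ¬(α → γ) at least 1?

value 1: 1 assignment (counts)
value 3/4: 2 assignments
value 1/2: 3 assignments
value 1/4: 4 assignments
value 0: 15 assignments
So 1 of the 25 assignments meets the threshold.

1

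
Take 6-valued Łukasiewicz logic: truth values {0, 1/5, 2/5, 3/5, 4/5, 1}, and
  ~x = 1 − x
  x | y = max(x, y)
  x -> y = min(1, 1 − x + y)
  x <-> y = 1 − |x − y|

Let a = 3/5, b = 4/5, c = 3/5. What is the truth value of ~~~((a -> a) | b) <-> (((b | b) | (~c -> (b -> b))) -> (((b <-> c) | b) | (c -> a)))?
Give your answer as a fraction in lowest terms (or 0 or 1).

0

a -> a = 3/5 -> 3/5 = 1
(a -> a) | b = 1 | 4/5 = 1
~((a -> a) | b) = ~1 = 0
~~((a -> a) | b) = ~0 = 1
~~~((a -> a) | b) = ~1 = 0
b | b = 4/5 | 4/5 = 4/5
~c = ~3/5 = 2/5
b -> b = 4/5 -> 4/5 = 1
~c -> (b -> b) = 2/5 -> 1 = 1
(b | b) | (~c -> (b -> b)) = 4/5 | 1 = 1
b <-> c = 4/5 <-> 3/5 = 4/5
(b <-> c) | b = 4/5 | 4/5 = 4/5
c -> a = 3/5 -> 3/5 = 1
((b <-> c) | b) | (c -> a) = 4/5 | 1 = 1
((b | b) | (~c -> (b -> b))) -> (((b <-> c) | b) | (c -> a)) = 1 -> 1 = 1
~~~((a -> a) | b) <-> (((b | b) | (~c -> (b -> b))) -> (((b <-> c) | b) | (c -> a))) = 0 <-> 1 = 0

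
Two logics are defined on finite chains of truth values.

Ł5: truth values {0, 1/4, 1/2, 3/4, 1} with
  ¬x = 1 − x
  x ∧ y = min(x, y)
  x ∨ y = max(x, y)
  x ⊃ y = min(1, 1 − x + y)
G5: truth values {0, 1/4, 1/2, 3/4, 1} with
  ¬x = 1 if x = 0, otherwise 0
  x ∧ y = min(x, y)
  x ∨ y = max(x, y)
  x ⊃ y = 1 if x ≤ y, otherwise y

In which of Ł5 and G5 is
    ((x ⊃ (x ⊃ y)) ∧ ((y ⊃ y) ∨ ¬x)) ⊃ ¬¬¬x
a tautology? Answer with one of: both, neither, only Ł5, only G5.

neither

In Ł5: at x = 1/4, y = 0 the value is 3/4 — not a tautology.
In G5: at x = 1/4, y = 1/4 the value is 0 — not a tautology.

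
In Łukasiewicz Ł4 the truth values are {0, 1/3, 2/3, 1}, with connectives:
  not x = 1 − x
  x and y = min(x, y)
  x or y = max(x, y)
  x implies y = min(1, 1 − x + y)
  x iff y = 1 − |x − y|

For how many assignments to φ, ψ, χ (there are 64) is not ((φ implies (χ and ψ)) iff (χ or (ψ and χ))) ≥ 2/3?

value 1: 5 assignments (counts)
value 2/3: 14 assignments (counts)
value 1/3: 23 assignments
value 0: 22 assignments
So 19 of the 64 assignments meet the threshold.

19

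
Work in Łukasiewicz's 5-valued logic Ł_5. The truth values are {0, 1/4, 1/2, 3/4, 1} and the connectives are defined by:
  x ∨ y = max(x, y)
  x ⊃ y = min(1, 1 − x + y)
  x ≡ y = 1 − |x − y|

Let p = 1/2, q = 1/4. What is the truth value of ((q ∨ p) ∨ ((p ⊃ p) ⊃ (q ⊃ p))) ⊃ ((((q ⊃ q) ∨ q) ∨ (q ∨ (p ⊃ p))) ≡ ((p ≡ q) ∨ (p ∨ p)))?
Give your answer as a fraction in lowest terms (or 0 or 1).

q ∨ p = 1/4 ∨ 1/2 = 1/2
p ⊃ p = 1/2 ⊃ 1/2 = 1
q ⊃ p = 1/4 ⊃ 1/2 = 1
(p ⊃ p) ⊃ (q ⊃ p) = 1 ⊃ 1 = 1
(q ∨ p) ∨ ((p ⊃ p) ⊃ (q ⊃ p)) = 1/2 ∨ 1 = 1
q ⊃ q = 1/4 ⊃ 1/4 = 1
(q ⊃ q) ∨ q = 1 ∨ 1/4 = 1
p ⊃ p = 1/2 ⊃ 1/2 = 1
q ∨ (p ⊃ p) = 1/4 ∨ 1 = 1
((q ⊃ q) ∨ q) ∨ (q ∨ (p ⊃ p)) = 1 ∨ 1 = 1
p ≡ q = 1/2 ≡ 1/4 = 3/4
p ∨ p = 1/2 ∨ 1/2 = 1/2
(p ≡ q) ∨ (p ∨ p) = 3/4 ∨ 1/2 = 3/4
(((q ⊃ q) ∨ q) ∨ (q ∨ (p ⊃ p))) ≡ ((p ≡ q) ∨ (p ∨ p)) = 1 ≡ 3/4 = 3/4
((q ∨ p) ∨ ((p ⊃ p) ⊃ (q ⊃ p))) ⊃ ((((q ⊃ q) ∨ q) ∨ (q ∨ (p ⊃ p))) ≡ ((p ≡ q) ∨ (p ∨ p))) = 1 ⊃ 3/4 = 3/4

3/4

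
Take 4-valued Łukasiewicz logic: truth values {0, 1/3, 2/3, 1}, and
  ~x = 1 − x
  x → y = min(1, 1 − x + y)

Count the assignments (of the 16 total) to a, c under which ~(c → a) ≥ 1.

1

a = 0, c = 0 ↦ 0  <
a = 0, c = 1/3 ↦ 1/3  <
a = 0, c = 2/3 ↦ 2/3  <
a = 0, c = 1 ↦ 1  ≥
a = 1/3, c = 0 ↦ 0  <
a = 1/3, c = 1/3 ↦ 0  <
a = 1/3, c = 2/3 ↦ 1/3  <
a = 1/3, c = 1 ↦ 2/3  <
a = 2/3, c = 0 ↦ 0  <
a = 2/3, c = 1/3 ↦ 0  <
a = 2/3, c = 2/3 ↦ 0  <
a = 2/3, c = 1 ↦ 1/3  <
a = 1, c = 0 ↦ 0  <
a = 1, c = 1/3 ↦ 0  <
a = 1, c = 2/3 ↦ 0  <
a = 1, c = 1 ↦ 0  <
So 1 of the 16 assignments meets the threshold.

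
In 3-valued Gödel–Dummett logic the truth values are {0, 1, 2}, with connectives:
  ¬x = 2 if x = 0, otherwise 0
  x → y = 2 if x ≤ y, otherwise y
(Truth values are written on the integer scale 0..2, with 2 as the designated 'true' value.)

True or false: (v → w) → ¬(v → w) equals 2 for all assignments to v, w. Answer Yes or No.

Counterexample: take v = 0, w = 0.
v → w = 0 → 0 = 2
v → w = 0 → 0 = 2
¬(v → w) = ¬2 = 0
(v → w) → ¬(v → w) = 2 → 0 = 0
This gives 0 ≠ 2.

No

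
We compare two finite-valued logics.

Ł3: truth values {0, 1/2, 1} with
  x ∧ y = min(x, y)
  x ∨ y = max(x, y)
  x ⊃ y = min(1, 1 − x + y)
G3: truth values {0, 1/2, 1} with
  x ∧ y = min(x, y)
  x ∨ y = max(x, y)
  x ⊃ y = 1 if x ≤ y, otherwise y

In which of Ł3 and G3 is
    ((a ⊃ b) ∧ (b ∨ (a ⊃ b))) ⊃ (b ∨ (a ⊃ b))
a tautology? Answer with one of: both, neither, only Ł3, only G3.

In Ł3: every assignment gives 1 — tautology.
In G3: every assignment gives 1 — tautology.

both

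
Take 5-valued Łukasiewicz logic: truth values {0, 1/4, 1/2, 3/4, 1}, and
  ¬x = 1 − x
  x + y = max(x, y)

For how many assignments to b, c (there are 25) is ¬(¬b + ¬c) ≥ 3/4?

4

value 1: 1 assignment (counts)
value 3/4: 3 assignments (counts)
value 1/2: 5 assignments
value 1/4: 7 assignments
value 0: 9 assignments
So 4 of the 25 assignments meet the threshold.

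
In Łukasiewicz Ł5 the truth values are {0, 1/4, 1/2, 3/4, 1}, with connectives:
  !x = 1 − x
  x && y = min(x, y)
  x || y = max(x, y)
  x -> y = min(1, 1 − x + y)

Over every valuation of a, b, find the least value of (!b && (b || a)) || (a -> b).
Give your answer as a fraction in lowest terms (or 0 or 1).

Take a = 1/2, b = 0:
!b = !0 = 1
b || a = 0 || 1/2 = 1/2
!b && (b || a) = 1 && 1/2 = 1/2
a -> b = 1/2 -> 0 = 1/2
(!b && (b || a)) || (a -> b) = 1/2 || 1/2 = 1/2
No assignment yields a value below 1/2, so this is the minimum.

1/2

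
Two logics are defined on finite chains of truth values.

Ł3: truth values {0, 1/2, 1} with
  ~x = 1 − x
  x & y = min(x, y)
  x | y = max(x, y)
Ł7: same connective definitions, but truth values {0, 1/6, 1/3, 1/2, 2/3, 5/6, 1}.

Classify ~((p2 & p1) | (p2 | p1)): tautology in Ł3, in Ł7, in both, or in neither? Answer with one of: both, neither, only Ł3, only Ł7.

neither

In Ł3: at p1 = 0, p2 = 1/2 the value is 1/2 — not a tautology.
In Ł7: at p1 = 0, p2 = 1/6 the value is 5/6 — not a tautology.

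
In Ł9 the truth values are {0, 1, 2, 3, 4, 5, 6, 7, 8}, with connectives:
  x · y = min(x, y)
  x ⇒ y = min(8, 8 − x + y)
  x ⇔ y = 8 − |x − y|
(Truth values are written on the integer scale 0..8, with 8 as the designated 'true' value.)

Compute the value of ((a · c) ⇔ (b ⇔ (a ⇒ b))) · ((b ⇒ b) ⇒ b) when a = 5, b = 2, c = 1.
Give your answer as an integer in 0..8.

a · c = 5 · 1 = 1
a ⇒ b = 5 ⇒ 2 = 5
b ⇔ (a ⇒ b) = 2 ⇔ 5 = 5
(a · c) ⇔ (b ⇔ (a ⇒ b)) = 1 ⇔ 5 = 4
b ⇒ b = 2 ⇒ 2 = 8
(b ⇒ b) ⇒ b = 8 ⇒ 2 = 2
((a · c) ⇔ (b ⇔ (a ⇒ b))) · ((b ⇒ b) ⇒ b) = 4 · 2 = 2

2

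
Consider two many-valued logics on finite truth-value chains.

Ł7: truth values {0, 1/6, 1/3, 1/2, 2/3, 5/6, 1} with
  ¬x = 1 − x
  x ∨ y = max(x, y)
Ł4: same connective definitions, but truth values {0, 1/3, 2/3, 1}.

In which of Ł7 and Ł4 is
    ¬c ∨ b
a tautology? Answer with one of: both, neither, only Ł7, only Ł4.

neither

In Ł7: at b = 0, c = 1/6 the value is 5/6 — not a tautology.
In Ł4: at b = 0, c = 1/3 the value is 2/3 — not a tautology.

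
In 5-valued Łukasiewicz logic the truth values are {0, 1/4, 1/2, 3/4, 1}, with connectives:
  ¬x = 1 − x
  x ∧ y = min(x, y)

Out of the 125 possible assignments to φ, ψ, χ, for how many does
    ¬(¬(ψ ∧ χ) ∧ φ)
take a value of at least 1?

29

value 1: 29 assignments (counts)
value 3/4: 33 assignments
value 1/2: 31 assignments
value 1/4: 23 assignments
value 0: 9 assignments
So 29 of the 125 assignments meet the threshold.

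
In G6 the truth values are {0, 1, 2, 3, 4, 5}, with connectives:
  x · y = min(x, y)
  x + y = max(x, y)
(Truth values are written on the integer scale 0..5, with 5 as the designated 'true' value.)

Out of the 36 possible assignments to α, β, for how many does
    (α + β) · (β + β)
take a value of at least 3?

value 5: 6 assignments (counts)
value 4: 6 assignments (counts)
value 3: 6 assignments (counts)
value 2: 6 assignments
value 1: 6 assignments
value 0: 6 assignments
So 18 of the 36 assignments meet the threshold.

18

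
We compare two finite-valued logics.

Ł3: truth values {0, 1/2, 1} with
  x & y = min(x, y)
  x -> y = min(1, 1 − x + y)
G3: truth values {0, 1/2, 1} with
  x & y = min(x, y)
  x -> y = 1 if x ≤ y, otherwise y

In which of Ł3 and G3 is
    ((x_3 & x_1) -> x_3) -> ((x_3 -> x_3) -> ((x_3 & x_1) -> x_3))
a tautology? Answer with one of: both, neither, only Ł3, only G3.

both

In Ł3: every assignment gives 1 — tautology.
In G3: every assignment gives 1 — tautology.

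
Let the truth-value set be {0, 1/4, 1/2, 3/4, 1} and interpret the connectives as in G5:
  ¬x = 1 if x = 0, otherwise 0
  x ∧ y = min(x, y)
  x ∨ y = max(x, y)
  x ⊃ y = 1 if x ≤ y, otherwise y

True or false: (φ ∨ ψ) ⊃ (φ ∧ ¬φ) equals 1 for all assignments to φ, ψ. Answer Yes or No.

No

Counterexample: take φ = 0, ψ = 1/4.
φ ∨ ψ = 0 ∨ 1/4 = 1/4
¬φ = ¬0 = 1
φ ∧ ¬φ = 0 ∧ 1 = 0
(φ ∨ ψ) ⊃ (φ ∧ ¬φ) = 1/4 ⊃ 0 = 0
This gives 0 ≠ 1.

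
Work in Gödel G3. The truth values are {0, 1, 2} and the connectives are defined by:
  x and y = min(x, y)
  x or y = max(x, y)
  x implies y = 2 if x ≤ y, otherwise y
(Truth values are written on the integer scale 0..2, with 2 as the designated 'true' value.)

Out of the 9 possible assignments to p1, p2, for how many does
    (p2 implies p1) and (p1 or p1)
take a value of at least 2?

p1 = 0, p2 = 0 ↦ 0  <
p1 = 0, p2 = 1 ↦ 0  <
p1 = 0, p2 = 2 ↦ 0  <
p1 = 1, p2 = 0 ↦ 1  <
p1 = 1, p2 = 1 ↦ 1  <
p1 = 1, p2 = 2 ↦ 1  <
p1 = 2, p2 = 0 ↦ 2  ≥
p1 = 2, p2 = 1 ↦ 2  ≥
p1 = 2, p2 = 2 ↦ 2  ≥
So 3 of the 9 assignments meet the threshold.

3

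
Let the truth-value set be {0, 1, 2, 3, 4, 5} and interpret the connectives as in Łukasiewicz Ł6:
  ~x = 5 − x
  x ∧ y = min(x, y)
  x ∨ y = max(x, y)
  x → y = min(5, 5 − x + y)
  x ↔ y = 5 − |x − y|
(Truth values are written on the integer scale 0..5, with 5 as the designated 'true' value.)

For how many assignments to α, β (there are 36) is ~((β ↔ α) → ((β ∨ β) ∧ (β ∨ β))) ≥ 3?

value 5: 1 assignment (counts)
value 4: 2 assignments (counts)
value 3: 4 assignments (counts)
value 2: 5 assignments
value 1: 7 assignments
value 0: 17 assignments
So 7 of the 36 assignments meet the threshold.

7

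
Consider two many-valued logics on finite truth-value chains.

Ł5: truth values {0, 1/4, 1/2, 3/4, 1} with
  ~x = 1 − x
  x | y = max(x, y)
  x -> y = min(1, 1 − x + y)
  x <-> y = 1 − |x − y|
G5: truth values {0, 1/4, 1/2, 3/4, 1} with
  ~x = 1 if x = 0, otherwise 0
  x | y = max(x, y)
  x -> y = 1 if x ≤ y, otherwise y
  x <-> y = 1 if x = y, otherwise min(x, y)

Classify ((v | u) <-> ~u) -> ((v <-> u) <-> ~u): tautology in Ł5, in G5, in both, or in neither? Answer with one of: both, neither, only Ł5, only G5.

neither

In Ł5: at u = 0, v = 3/4 the value is 1/2 — not a tautology.
In G5: at u = 0, v = 1/4 the value is 0 — not a tautology.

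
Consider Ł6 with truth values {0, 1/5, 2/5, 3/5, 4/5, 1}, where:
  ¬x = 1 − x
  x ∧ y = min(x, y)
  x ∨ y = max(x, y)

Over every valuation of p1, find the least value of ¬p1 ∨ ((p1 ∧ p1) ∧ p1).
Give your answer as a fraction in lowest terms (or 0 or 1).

3/5

Take p1 = 2/5:
¬p1 = ¬2/5 = 3/5
p1 ∧ p1 = 2/5 ∧ 2/5 = 2/5
(p1 ∧ p1) ∧ p1 = 2/5 ∧ 2/5 = 2/5
¬p1 ∨ ((p1 ∧ p1) ∧ p1) = 3/5 ∨ 2/5 = 3/5
No assignment yields a value below 3/5, so this is the minimum.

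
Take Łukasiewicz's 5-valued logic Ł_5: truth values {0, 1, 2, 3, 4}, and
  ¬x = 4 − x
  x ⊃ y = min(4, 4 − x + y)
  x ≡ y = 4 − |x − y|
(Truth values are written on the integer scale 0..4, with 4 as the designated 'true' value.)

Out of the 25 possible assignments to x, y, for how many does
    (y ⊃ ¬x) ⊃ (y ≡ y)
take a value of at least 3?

value 4: 25 assignments (counts)
So 25 of the 25 assignments meet the threshold.

25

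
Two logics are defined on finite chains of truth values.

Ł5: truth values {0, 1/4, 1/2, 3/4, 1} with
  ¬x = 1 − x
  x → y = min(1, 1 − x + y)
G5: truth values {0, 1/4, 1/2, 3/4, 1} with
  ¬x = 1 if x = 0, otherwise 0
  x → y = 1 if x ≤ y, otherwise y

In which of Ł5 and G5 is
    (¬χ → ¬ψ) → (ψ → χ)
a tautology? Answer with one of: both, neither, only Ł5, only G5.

In Ł5: every assignment gives 1 — tautology.
In G5: at ψ = 1/2, χ = 1/4 the value is 1/4 — not a tautology.

only Ł5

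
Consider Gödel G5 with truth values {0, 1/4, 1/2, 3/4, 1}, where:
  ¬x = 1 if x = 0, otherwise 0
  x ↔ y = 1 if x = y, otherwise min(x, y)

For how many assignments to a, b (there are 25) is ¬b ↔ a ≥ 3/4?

value 1: 5 assignments (counts)
value 3/4: 1 assignment (counts)
value 1/2: 1 assignment
value 1/4: 1 assignment
value 0: 17 assignments
So 6 of the 25 assignments meet the threshold.

6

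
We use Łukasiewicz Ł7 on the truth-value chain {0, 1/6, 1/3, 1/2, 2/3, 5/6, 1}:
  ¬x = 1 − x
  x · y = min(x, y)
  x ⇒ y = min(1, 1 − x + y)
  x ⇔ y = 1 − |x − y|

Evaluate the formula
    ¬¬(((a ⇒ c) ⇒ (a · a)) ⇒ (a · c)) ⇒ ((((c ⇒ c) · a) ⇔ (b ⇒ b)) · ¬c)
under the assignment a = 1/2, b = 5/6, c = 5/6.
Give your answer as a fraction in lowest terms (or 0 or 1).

1/6

a ⇒ c = 1/2 ⇒ 5/6 = 1
a · a = 1/2 · 1/2 = 1/2
(a ⇒ c) ⇒ (a · a) = 1 ⇒ 1/2 = 1/2
a · c = 1/2 · 5/6 = 1/2
((a ⇒ c) ⇒ (a · a)) ⇒ (a · c) = 1/2 ⇒ 1/2 = 1
¬(((a ⇒ c) ⇒ (a · a)) ⇒ (a · c)) = ¬1 = 0
¬¬(((a ⇒ c) ⇒ (a · a)) ⇒ (a · c)) = ¬0 = 1
c ⇒ c = 5/6 ⇒ 5/6 = 1
(c ⇒ c) · a = 1 · 1/2 = 1/2
b ⇒ b = 5/6 ⇒ 5/6 = 1
((c ⇒ c) · a) ⇔ (b ⇒ b) = 1/2 ⇔ 1 = 1/2
¬c = ¬5/6 = 1/6
(((c ⇒ c) · a) ⇔ (b ⇒ b)) · ¬c = 1/2 · 1/6 = 1/6
¬¬(((a ⇒ c) ⇒ (a · a)) ⇒ (a · c)) ⇒ ((((c ⇒ c) · a) ⇔ (b ⇒ b)) · ¬c) = 1 ⇒ 1/6 = 1/6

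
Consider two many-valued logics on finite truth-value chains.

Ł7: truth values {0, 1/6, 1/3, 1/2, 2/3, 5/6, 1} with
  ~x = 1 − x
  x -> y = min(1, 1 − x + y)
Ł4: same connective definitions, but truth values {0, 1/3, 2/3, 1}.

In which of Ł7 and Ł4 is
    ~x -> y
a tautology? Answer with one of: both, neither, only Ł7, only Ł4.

neither

In Ł7: at x = 0, y = 0 the value is 0 — not a tautology.
In Ł4: at x = 0, y = 0 the value is 0 — not a tautology.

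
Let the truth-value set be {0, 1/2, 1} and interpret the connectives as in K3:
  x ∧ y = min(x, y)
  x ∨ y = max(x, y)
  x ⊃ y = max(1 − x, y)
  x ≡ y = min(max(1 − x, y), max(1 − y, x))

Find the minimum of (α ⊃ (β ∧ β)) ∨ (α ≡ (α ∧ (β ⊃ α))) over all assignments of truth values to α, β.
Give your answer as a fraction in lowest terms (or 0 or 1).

1/2

Take α = 1/2, β = 0:
β ∧ β = 0 ∧ 0 = 0
α ⊃ (β ∧ β) = 1/2 ⊃ 0 = 1/2
β ⊃ α = 0 ⊃ 1/2 = 1
α ∧ (β ⊃ α) = 1/2 ∧ 1 = 1/2
α ≡ (α ∧ (β ⊃ α)) = 1/2 ≡ 1/2 = 1/2
(α ⊃ (β ∧ β)) ∨ (α ≡ (α ∧ (β ⊃ α))) = 1/2 ∨ 1/2 = 1/2
No assignment yields a value below 1/2, so this is the minimum.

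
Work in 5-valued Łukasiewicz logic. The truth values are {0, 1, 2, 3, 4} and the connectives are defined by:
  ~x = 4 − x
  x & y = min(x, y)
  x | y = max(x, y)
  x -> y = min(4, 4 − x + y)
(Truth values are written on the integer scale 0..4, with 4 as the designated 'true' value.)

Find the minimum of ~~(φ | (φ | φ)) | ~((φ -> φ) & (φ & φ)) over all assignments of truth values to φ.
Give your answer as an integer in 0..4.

2

Take φ = 2:
φ | φ = 2 | 2 = 2
φ | (φ | φ) = 2 | 2 = 2
~(φ | (φ | φ)) = ~2 = 2
~~(φ | (φ | φ)) = ~2 = 2
φ -> φ = 2 -> 2 = 4
φ & φ = 2 & 2 = 2
(φ -> φ) & (φ & φ) = 4 & 2 = 2
~((φ -> φ) & (φ & φ)) = ~2 = 2
~~(φ | (φ | φ)) | ~((φ -> φ) & (φ & φ)) = 2 | 2 = 2
No assignment yields a value below 2, so this is the minimum.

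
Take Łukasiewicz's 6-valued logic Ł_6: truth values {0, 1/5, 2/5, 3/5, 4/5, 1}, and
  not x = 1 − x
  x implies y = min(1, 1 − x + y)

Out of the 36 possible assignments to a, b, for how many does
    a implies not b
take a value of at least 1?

value 1: 21 assignments (counts)
value 4/5: 5 assignments
value 3/5: 4 assignments
value 2/5: 3 assignments
value 1/5: 2 assignments
value 0: 1 assignment
So 21 of the 36 assignments meet the threshold.

21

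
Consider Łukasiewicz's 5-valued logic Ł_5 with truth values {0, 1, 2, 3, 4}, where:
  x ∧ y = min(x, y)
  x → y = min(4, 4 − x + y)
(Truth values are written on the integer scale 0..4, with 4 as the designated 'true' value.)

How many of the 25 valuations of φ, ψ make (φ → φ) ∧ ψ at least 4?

value 4: 5 assignments (counts)
value 3: 5 assignments
value 2: 5 assignments
value 1: 5 assignments
value 0: 5 assignments
So 5 of the 25 assignments meet the threshold.

5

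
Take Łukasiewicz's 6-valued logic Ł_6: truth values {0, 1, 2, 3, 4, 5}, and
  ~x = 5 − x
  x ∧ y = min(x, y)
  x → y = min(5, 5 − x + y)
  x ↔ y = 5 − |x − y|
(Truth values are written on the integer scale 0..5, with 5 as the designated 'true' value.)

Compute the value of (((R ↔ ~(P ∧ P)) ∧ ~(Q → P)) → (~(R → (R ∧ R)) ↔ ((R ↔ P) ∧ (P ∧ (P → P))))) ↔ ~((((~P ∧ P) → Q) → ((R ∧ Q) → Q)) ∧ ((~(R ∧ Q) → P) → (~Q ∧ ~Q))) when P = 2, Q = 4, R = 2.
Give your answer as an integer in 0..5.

P ∧ P = 2 ∧ 2 = 2
~(P ∧ P) = ~2 = 3
R ↔ ~(P ∧ P) = 2 ↔ 3 = 4
Q → P = 4 → 2 = 3
~(Q → P) = ~3 = 2
(R ↔ ~(P ∧ P)) ∧ ~(Q → P) = 4 ∧ 2 = 2
R ∧ R = 2 ∧ 2 = 2
R → (R ∧ R) = 2 → 2 = 5
~(R → (R ∧ R)) = ~5 = 0
R ↔ P = 2 ↔ 2 = 5
P → P = 2 → 2 = 5
P ∧ (P → P) = 2 ∧ 5 = 2
(R ↔ P) ∧ (P ∧ (P → P)) = 5 ∧ 2 = 2
~(R → (R ∧ R)) ↔ ((R ↔ P) ∧ (P ∧ (P → P))) = 0 ↔ 2 = 3
((R ↔ ~(P ∧ P)) ∧ ~(Q → P)) → (~(R → (R ∧ R)) ↔ ((R ↔ P) ∧ (P ∧ (P → P)))) = 2 → 3 = 5
~P = ~2 = 3
~P ∧ P = 3 ∧ 2 = 2
(~P ∧ P) → Q = 2 → 4 = 5
R ∧ Q = 2 ∧ 4 = 2
(R ∧ Q) → Q = 2 → 4 = 5
((~P ∧ P) → Q) → ((R ∧ Q) → Q) = 5 → 5 = 5
R ∧ Q = 2 ∧ 4 = 2
~(R ∧ Q) = ~2 = 3
~(R ∧ Q) → P = 3 → 2 = 4
~Q = ~4 = 1
~Q = ~4 = 1
~Q ∧ ~Q = 1 ∧ 1 = 1
(~(R ∧ Q) → P) → (~Q ∧ ~Q) = 4 → 1 = 2
(((~P ∧ P) → Q) → ((R ∧ Q) → Q)) ∧ ((~(R ∧ Q) → P) → (~Q ∧ ~Q)) = 5 ∧ 2 = 2
~((((~P ∧ P) → Q) → ((R ∧ Q) → Q)) ∧ ((~(R ∧ Q) → P) → (~Q ∧ ~Q))) = ~2 = 3
(((R ↔ ~(P ∧ P)) ∧ ~(Q → P)) → (~(R → (R ∧ R)) ↔ ((R ↔ P) ∧ (P ∧ (P → P))))) ↔ ~((((~P ∧ P) → Q) → ((R ∧ Q) → Q)) ∧ ((~(R ∧ Q) → P) → (~Q ∧ ~Q))) = 5 ↔ 3 = 3

3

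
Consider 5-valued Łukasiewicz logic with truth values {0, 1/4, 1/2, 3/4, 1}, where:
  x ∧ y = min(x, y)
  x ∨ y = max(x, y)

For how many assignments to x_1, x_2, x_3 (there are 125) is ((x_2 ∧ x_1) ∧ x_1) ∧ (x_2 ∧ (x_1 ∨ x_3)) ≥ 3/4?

value 1: 5 assignments (counts)
value 3/4: 15 assignments (counts)
value 1/2: 25 assignments
value 1/4: 35 assignments
value 0: 45 assignments
So 20 of the 125 assignments meet the threshold.

20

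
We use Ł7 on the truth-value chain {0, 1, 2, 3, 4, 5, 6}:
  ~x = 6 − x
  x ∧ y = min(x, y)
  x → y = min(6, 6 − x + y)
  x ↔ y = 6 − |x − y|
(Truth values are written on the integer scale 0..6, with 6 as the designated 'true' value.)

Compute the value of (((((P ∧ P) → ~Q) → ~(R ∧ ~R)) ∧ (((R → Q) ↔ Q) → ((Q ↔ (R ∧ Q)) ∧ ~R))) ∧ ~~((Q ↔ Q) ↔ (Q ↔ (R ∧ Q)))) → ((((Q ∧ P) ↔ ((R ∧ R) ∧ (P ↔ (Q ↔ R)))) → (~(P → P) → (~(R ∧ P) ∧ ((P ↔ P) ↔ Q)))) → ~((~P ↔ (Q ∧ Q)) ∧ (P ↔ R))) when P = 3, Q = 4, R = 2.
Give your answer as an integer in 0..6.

3

P ∧ P = 3 ∧ 3 = 3
~Q = ~4 = 2
(P ∧ P) → ~Q = 3 → 2 = 5
~R = ~2 = 4
R ∧ ~R = 2 ∧ 4 = 2
~(R ∧ ~R) = ~2 = 4
((P ∧ P) → ~Q) → ~(R ∧ ~R) = 5 → 4 = 5
R → Q = 2 → 4 = 6
(R → Q) ↔ Q = 6 ↔ 4 = 4
R ∧ Q = 2 ∧ 4 = 2
Q ↔ (R ∧ Q) = 4 ↔ 2 = 4
~R = ~2 = 4
(Q ↔ (R ∧ Q)) ∧ ~R = 4 ∧ 4 = 4
((R → Q) ↔ Q) → ((Q ↔ (R ∧ Q)) ∧ ~R) = 4 → 4 = 6
(((P ∧ P) → ~Q) → ~(R ∧ ~R)) ∧ (((R → Q) ↔ Q) → ((Q ↔ (R ∧ Q)) ∧ ~R)) = 5 ∧ 6 = 5
Q ↔ Q = 4 ↔ 4 = 6
R ∧ Q = 2 ∧ 4 = 2
Q ↔ (R ∧ Q) = 4 ↔ 2 = 4
(Q ↔ Q) ↔ (Q ↔ (R ∧ Q)) = 6 ↔ 4 = 4
~((Q ↔ Q) ↔ (Q ↔ (R ∧ Q))) = ~4 = 2
~~((Q ↔ Q) ↔ (Q ↔ (R ∧ Q))) = ~2 = 4
((((P ∧ P) → ~Q) → ~(R ∧ ~R)) ∧ (((R → Q) ↔ Q) → ((Q ↔ (R ∧ Q)) ∧ ~R))) ∧ ~~((Q ↔ Q) ↔ (Q ↔ (R ∧ Q))) = 5 ∧ 4 = 4
Q ∧ P = 4 ∧ 3 = 3
R ∧ R = 2 ∧ 2 = 2
Q ↔ R = 4 ↔ 2 = 4
P ↔ (Q ↔ R) = 3 ↔ 4 = 5
(R ∧ R) ∧ (P ↔ (Q ↔ R)) = 2 ∧ 5 = 2
(Q ∧ P) ↔ ((R ∧ R) ∧ (P ↔ (Q ↔ R))) = 3 ↔ 2 = 5
P → P = 3 → 3 = 6
~(P → P) = ~6 = 0
R ∧ P = 2 ∧ 3 = 2
~(R ∧ P) = ~2 = 4
P ↔ P = 3 ↔ 3 = 6
(P ↔ P) ↔ Q = 6 ↔ 4 = 4
~(R ∧ P) ∧ ((P ↔ P) ↔ Q) = 4 ∧ 4 = 4
~(P → P) → (~(R ∧ P) ∧ ((P ↔ P) ↔ Q)) = 0 → 4 = 6
((Q ∧ P) ↔ ((R ∧ R) ∧ (P ↔ (Q ↔ R)))) → (~(P → P) → (~(R ∧ P) ∧ ((P ↔ P) ↔ Q))) = 5 → 6 = 6
~P = ~3 = 3
Q ∧ Q = 4 ∧ 4 = 4
~P ↔ (Q ∧ Q) = 3 ↔ 4 = 5
P ↔ R = 3 ↔ 2 = 5
(~P ↔ (Q ∧ Q)) ∧ (P ↔ R) = 5 ∧ 5 = 5
~((~P ↔ (Q ∧ Q)) ∧ (P ↔ R)) = ~5 = 1
(((Q ∧ P) ↔ ((R ∧ R) ∧ (P ↔ (Q ↔ R)))) → (~(P → P) → (~(R ∧ P) ∧ ((P ↔ P) ↔ Q)))) → ~((~P ↔ (Q ∧ Q)) ∧ (P ↔ R)) = 6 → 1 = 1
(((((P ∧ P) → ~Q) → ~(R ∧ ~R)) ∧ (((R → Q) ↔ Q) → ((Q ↔ (R ∧ Q)) ∧ ~R))) ∧ ~~((Q ↔ Q) ↔ (Q ↔ (R ∧ Q)))) → ((((Q ∧ P) ↔ ((R ∧ R) ∧ (P ↔ (Q ↔ R)))) → (~(P → P) → (~(R ∧ P) ∧ ((P ↔ P) ↔ Q)))) → ~((~P ↔ (Q ∧ Q)) ∧ (P ↔ R))) = 4 → 1 = 3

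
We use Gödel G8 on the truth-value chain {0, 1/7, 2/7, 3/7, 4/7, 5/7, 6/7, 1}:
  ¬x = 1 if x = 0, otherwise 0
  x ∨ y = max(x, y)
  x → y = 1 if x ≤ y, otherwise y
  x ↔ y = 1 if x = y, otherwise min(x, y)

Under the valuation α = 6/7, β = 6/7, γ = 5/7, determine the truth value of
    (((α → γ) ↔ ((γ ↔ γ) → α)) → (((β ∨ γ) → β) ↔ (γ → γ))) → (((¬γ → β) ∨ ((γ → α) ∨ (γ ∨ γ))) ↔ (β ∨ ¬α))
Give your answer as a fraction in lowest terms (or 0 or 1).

6/7

α → γ = 6/7 → 5/7 = 5/7
γ ↔ γ = 5/7 ↔ 5/7 = 1
(γ ↔ γ) → α = 1 → 6/7 = 6/7
(α → γ) ↔ ((γ ↔ γ) → α) = 5/7 ↔ 6/7 = 5/7
β ∨ γ = 6/7 ∨ 5/7 = 6/7
(β ∨ γ) → β = 6/7 → 6/7 = 1
γ → γ = 5/7 → 5/7 = 1
((β ∨ γ) → β) ↔ (γ → γ) = 1 ↔ 1 = 1
((α → γ) ↔ ((γ ↔ γ) → α)) → (((β ∨ γ) → β) ↔ (γ → γ)) = 5/7 → 1 = 1
¬γ = ¬5/7 = 0
¬γ → β = 0 → 6/7 = 1
γ → α = 5/7 → 6/7 = 1
γ ∨ γ = 5/7 ∨ 5/7 = 5/7
(γ → α) ∨ (γ ∨ γ) = 1 ∨ 5/7 = 1
(¬γ → β) ∨ ((γ → α) ∨ (γ ∨ γ)) = 1 ∨ 1 = 1
¬α = ¬6/7 = 0
β ∨ ¬α = 6/7 ∨ 0 = 6/7
((¬γ → β) ∨ ((γ → α) ∨ (γ ∨ γ))) ↔ (β ∨ ¬α) = 1 ↔ 6/7 = 6/7
(((α → γ) ↔ ((γ ↔ γ) → α)) → (((β ∨ γ) → β) ↔ (γ → γ))) → (((¬γ → β) ∨ ((γ → α) ∨ (γ ∨ γ))) ↔ (β ∨ ¬α)) = 1 → 6/7 = 6/7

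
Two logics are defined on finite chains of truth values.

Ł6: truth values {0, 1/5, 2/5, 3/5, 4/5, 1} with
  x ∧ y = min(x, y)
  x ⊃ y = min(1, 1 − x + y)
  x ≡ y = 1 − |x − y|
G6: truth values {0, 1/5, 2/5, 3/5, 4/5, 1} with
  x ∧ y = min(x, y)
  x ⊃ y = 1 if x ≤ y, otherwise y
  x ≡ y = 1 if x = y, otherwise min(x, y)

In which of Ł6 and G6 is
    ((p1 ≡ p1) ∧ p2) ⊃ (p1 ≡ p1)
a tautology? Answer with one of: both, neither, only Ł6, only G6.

both

In Ł6: every assignment gives 1 — tautology.
In G6: every assignment gives 1 — tautology.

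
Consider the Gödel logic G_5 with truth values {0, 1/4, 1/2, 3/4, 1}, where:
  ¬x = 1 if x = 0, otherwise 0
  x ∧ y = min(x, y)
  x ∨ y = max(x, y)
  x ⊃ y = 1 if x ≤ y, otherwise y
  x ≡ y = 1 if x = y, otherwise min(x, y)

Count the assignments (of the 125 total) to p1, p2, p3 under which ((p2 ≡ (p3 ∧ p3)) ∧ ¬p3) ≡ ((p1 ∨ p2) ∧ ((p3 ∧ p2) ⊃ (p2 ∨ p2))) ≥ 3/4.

6

value 1: 5 assignments (counts)
value 3/4: 1 assignment (counts)
value 1/2: 1 assignment
value 1/4: 1 assignment
value 0: 117 assignments
So 6 of the 125 assignments meet the threshold.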